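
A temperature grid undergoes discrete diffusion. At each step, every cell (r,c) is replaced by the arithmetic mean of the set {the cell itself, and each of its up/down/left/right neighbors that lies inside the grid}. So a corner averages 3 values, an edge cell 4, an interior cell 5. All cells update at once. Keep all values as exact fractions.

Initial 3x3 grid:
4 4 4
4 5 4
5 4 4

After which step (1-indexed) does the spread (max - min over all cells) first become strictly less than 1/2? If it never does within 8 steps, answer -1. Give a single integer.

Answer: 2

Derivation:
Step 1: max=9/2, min=4, spread=1/2
Step 2: max=40/9, min=329/80, spread=239/720
  -> spread < 1/2 first at step 2
Step 3: max=31127/7200, min=1487/360, spread=1387/7200
Step 4: max=140041/32400, min=90469/21600, spread=347/2592
Step 5: max=8330477/1944000, min=5431943/1296000, spread=2921/31104
Step 6: max=498986269/116640000, min=327530221/77760000, spread=24611/373248
Step 7: max=29845287593/6998400000, min=19680890687/4665600000, spread=207329/4478976
Step 8: max=1788460475521/419904000000, min=1183209926389/279936000000, spread=1746635/53747712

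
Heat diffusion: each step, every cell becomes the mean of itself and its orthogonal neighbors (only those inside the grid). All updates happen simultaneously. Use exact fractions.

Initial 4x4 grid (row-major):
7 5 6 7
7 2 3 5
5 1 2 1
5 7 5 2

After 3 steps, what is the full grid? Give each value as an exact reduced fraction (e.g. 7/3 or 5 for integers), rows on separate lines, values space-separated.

Answer: 2789/540 35471/7200 11317/2400 3377/720
34781/7200 1619/375 8043/2000 1577/400
32749/7200 24151/6000 2537/750 11837/3600
10069/2160 14717/3600 12617/3600 1681/540

Derivation:
After step 1:
  19/3 5 21/4 6
  21/4 18/5 18/5 4
  9/2 17/5 12/5 5/2
  17/3 9/2 4 8/3
After step 2:
  199/36 1211/240 397/80 61/12
  1181/240 417/100 377/100 161/40
  1129/240 92/25 159/50 347/120
  44/9 527/120 407/120 55/18
After step 3:
  2789/540 35471/7200 11317/2400 3377/720
  34781/7200 1619/375 8043/2000 1577/400
  32749/7200 24151/6000 2537/750 11837/3600
  10069/2160 14717/3600 12617/3600 1681/540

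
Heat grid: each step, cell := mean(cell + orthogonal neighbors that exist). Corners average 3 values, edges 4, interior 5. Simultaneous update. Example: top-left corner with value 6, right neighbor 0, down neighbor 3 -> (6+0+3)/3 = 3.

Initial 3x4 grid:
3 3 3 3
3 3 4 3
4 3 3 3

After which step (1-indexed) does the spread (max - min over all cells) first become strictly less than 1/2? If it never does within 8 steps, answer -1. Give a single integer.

Step 1: max=10/3, min=3, spread=1/3
  -> spread < 1/2 first at step 1
Step 2: max=59/18, min=37/12, spread=7/36
Step 3: max=7007/2160, min=7493/2400, spread=2633/21600
Step 4: max=347479/108000, min=226261/72000, spread=647/8640
Step 5: max=24942617/7776000, min=8162539/2592000, spread=455/7776
Step 6: max=1491304603/466560000, min=490899101/155520000, spread=186073/4665600
Step 7: max=89341637177/27993600000, min=29475018559/9331200000, spread=1833163/55987200
Step 8: max=5352223033243/1679616000000, min=1770606609581/559872000000, spread=80806409/3359232000

Answer: 1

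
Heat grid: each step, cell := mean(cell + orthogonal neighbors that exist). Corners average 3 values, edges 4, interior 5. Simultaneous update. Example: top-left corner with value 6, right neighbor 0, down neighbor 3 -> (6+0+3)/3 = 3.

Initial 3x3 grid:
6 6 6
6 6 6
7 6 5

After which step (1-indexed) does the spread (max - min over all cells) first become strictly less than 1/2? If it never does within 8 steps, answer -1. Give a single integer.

Step 1: max=19/3, min=17/3, spread=2/3
Step 2: max=223/36, min=209/36, spread=7/18
  -> spread < 1/2 first at step 2
Step 3: max=2641/432, min=2543/432, spread=49/216
Step 4: max=41983/6912, min=40961/6912, spread=511/3456
Step 5: max=501973/82944, min=493355/82944, spread=4309/41472
Step 6: max=6008263/995328, min=5935673/995328, spread=36295/497664
Step 7: max=71969389/11943936, min=71357843/11943936, spread=305773/5971968
Step 8: max=862539343/143327232, min=857387441/143327232, spread=2575951/71663616

Answer: 2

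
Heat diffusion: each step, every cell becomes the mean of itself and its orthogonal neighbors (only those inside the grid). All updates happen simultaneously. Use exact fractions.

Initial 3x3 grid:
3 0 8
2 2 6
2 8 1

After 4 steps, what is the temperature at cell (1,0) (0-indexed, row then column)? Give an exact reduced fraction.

Step 1: cell (1,0) = 9/4
Step 2: cell (1,0) = 691/240
Step 3: cell (1,0) = 42317/14400
Step 4: cell (1,0) = 2742499/864000
Full grid after step 4:
  195661/64800 2936999/864000 240961/64800
  2742499/864000 313297/90000 3375499/864000
  7943/2400 1060333/288000 9443/2400

Answer: 2742499/864000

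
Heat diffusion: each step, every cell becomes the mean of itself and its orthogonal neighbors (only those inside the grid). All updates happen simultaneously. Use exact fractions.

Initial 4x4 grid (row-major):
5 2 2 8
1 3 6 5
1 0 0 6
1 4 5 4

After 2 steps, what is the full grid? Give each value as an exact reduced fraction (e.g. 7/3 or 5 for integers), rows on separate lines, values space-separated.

After step 1:
  8/3 3 9/2 5
  5/2 12/5 16/5 25/4
  3/4 8/5 17/5 15/4
  2 5/2 13/4 5
After step 2:
  49/18 377/120 157/40 21/4
  499/240 127/50 79/20 91/20
  137/80 213/100 76/25 23/5
  7/4 187/80 283/80 4

Answer: 49/18 377/120 157/40 21/4
499/240 127/50 79/20 91/20
137/80 213/100 76/25 23/5
7/4 187/80 283/80 4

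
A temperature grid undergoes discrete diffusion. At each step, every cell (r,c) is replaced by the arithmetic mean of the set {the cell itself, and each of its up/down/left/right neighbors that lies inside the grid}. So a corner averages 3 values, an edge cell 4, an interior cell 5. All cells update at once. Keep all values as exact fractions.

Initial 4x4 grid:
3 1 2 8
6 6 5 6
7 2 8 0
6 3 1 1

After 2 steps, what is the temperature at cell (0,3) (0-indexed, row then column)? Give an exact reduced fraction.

Answer: 169/36

Derivation:
Step 1: cell (0,3) = 16/3
Step 2: cell (0,3) = 169/36
Full grid after step 2:
  71/18 43/12 133/30 169/36
  217/48 231/50 427/100 577/120
  1277/240 413/100 104/25 371/120
  163/36 1007/240 607/240 23/9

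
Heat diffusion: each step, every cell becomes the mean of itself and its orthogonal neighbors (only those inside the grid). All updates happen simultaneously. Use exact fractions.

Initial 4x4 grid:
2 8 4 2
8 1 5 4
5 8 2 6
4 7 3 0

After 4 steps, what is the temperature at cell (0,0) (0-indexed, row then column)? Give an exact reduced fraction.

Step 1: cell (0,0) = 6
Step 2: cell (0,0) = 55/12
Step 3: cell (0,0) = 733/144
Step 4: cell (0,0) = 103751/21600
Full grid after step 4:
  103751/21600 170447/36000 447697/108000 52489/12960
  367279/72000 91659/20000 780059/180000 820829/216000
  1082573/216000 175183/36000 242881/60000 55411/14400
  334829/64800 500629/108000 30119/7200 26269/7200

Answer: 103751/21600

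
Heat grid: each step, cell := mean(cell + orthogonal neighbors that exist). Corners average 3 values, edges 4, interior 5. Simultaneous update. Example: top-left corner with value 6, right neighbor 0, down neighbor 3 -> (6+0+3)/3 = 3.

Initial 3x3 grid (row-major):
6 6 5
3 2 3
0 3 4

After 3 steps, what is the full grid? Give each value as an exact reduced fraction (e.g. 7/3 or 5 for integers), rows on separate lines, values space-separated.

Answer: 1429/360 58523/14400 8989/2160
5247/1600 7017/2000 8633/2400
251/90 41173/14400 6839/2160

Derivation:
After step 1:
  5 19/4 14/3
  11/4 17/5 7/2
  2 9/4 10/3
After step 2:
  25/6 1069/240 155/36
  263/80 333/100 149/40
  7/3 659/240 109/36
After step 3:
  1429/360 58523/14400 8989/2160
  5247/1600 7017/2000 8633/2400
  251/90 41173/14400 6839/2160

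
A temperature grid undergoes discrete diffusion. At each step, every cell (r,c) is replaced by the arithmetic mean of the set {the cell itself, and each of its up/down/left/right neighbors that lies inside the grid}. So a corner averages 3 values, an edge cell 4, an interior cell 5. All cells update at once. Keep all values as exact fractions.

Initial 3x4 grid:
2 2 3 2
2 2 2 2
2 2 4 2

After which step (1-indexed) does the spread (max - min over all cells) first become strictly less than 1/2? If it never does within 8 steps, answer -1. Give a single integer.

Step 1: max=8/3, min=2, spread=2/3
Step 2: max=77/30, min=2, spread=17/30
Step 3: max=331/135, min=149/72, spread=413/1080
  -> spread < 1/2 first at step 3
Step 4: max=9631/4050, min=6391/3000, spread=20063/81000
Step 5: max=2306471/972000, min=695647/324000, spread=21953/97200
Step 6: max=68328677/29160000, min=5290771/2430000, spread=193577/1166400
Step 7: max=4079273443/1749600000, min=638546953/291600000, spread=9919669/69984000
Step 8: max=243154244387/104976000000, min=4822935469/2187000000, spread=18645347/167961600

Answer: 3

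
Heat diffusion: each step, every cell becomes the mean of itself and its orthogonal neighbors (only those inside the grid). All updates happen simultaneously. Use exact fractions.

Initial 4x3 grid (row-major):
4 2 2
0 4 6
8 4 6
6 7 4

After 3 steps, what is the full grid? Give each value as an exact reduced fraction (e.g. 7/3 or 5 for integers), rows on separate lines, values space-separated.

Answer: 1117/360 2447/720 3781/1080
317/80 23/6 3053/720
229/48 6083/1200 695/144
449/80 15529/2880 11863/2160

Derivation:
After step 1:
  2 3 10/3
  4 16/5 9/2
  9/2 29/5 5
  7 21/4 17/3
After step 2:
  3 173/60 65/18
  137/40 41/10 481/120
  213/40 19/4 629/120
  67/12 1423/240 191/36
After step 3:
  1117/360 2447/720 3781/1080
  317/80 23/6 3053/720
  229/48 6083/1200 695/144
  449/80 15529/2880 11863/2160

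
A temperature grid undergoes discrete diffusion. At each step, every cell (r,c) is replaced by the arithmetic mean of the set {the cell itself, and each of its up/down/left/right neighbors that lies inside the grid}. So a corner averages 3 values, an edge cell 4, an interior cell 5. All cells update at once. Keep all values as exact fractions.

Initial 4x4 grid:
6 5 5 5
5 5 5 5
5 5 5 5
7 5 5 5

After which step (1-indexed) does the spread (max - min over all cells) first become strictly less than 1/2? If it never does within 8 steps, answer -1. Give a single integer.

Answer: 3

Derivation:
Step 1: max=17/3, min=5, spread=2/3
Step 2: max=50/9, min=5, spread=5/9
Step 3: max=2333/432, min=5, spread=173/432
  -> spread < 1/2 first at step 3
Step 4: max=69287/12960, min=376/75, spread=21571/64800
Step 5: max=2059253/388800, min=90553/18000, spread=516541/1944000
Step 6: max=61434443/11664000, min=3632231/720000, spread=405047/1822500
Step 7: max=1834396781/349920000, min=196610321/38880000, spread=16225973/87480000
Step 8: max=54843683147/10497600000, min=394120889/77760000, spread=409340783/2624400000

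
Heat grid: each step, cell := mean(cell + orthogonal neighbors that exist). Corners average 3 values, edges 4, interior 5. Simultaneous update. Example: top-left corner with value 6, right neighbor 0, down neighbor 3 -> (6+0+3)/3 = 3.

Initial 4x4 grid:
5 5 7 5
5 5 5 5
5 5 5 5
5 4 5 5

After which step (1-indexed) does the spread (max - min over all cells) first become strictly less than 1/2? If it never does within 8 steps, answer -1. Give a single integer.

Step 1: max=17/3, min=14/3, spread=1
Step 2: max=331/60, min=569/120, spread=31/40
Step 3: max=2911/540, min=5189/1080, spread=211/360
Step 4: max=86041/16200, min=156959/32400, spread=5041/10800
  -> spread < 1/2 first at step 4
Step 5: max=2564377/486000, min=4738421/972000, spread=130111/324000
Step 6: max=38174537/7290000, min=28586161/5832000, spread=3255781/9720000
Step 7: max=2278357021/437400000, min=4309632989/874800000, spread=82360351/291600000
Step 8: max=17005736839/3280500000, min=129822161249/26244000000, spread=2074577821/8748000000

Answer: 4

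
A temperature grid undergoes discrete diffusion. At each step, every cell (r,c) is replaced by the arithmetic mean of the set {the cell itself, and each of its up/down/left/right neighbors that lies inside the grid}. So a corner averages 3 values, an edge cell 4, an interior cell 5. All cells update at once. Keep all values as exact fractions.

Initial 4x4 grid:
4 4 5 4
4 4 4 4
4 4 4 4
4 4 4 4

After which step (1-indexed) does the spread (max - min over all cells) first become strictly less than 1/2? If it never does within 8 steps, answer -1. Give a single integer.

Answer: 1

Derivation:
Step 1: max=13/3, min=4, spread=1/3
  -> spread < 1/2 first at step 1
Step 2: max=511/120, min=4, spread=31/120
Step 3: max=4531/1080, min=4, spread=211/1080
Step 4: max=448843/108000, min=4, spread=16843/108000
Step 5: max=4026643/972000, min=36079/9000, spread=130111/972000
Step 6: max=120282367/29160000, min=2167159/540000, spread=3255781/29160000
Step 7: max=3599553691/874800000, min=2171107/540000, spread=82360351/874800000
Step 8: max=107727316891/26244000000, min=391306441/97200000, spread=2074577821/26244000000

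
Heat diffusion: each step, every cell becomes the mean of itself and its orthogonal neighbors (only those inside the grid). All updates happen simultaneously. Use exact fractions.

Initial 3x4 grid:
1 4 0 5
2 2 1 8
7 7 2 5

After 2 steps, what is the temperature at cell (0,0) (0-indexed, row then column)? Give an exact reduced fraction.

Answer: 85/36

Derivation:
Step 1: cell (0,0) = 7/3
Step 2: cell (0,0) = 85/36
Full grid after step 2:
  85/36 587/240 671/240 139/36
  52/15 301/100 84/25 1001/240
  77/18 1007/240 317/80 9/2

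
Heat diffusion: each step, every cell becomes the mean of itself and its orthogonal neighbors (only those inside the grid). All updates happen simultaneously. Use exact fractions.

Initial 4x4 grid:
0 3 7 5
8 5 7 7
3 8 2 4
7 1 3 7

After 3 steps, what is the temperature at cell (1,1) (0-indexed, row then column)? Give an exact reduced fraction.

Answer: 6077/1200

Derivation:
Step 1: cell (1,1) = 31/5
Step 2: cell (1,1) = 467/100
Step 3: cell (1,1) = 6077/1200
Full grid after step 3:
  9847/2160 33391/7200 38711/7200 3029/540
  16253/3600 6077/1200 7709/1500 39881/7200
  17789/3600 13637/3000 29629/6000 35137/7200
  4799/1080 8287/1800 7663/1800 9883/2160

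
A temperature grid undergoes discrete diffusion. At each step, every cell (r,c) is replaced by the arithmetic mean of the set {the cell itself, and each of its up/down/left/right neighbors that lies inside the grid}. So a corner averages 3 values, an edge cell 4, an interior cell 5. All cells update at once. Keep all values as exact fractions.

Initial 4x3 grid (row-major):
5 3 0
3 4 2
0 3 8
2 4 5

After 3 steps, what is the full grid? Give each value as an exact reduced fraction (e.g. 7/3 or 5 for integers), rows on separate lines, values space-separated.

After step 1:
  11/3 3 5/3
  3 3 7/2
  2 19/5 9/2
  2 7/2 17/3
After step 2:
  29/9 17/6 49/18
  35/12 163/50 19/6
  27/10 84/25 131/30
  5/2 449/120 41/9
After step 3:
  323/108 5417/1800 157/54
  10889/3600 4661/1500 3041/900
  3443/1200 10457/3000 869/225
  1073/360 25483/7200 4559/1080

Answer: 323/108 5417/1800 157/54
10889/3600 4661/1500 3041/900
3443/1200 10457/3000 869/225
1073/360 25483/7200 4559/1080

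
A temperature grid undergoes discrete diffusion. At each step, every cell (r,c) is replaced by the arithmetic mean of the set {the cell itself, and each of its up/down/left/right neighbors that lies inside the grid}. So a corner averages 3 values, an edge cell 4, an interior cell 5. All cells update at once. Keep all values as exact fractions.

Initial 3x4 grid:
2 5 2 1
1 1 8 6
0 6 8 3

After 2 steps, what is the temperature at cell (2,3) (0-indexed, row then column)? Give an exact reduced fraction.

Step 1: cell (2,3) = 17/3
Step 2: cell (2,3) = 197/36
Full grid after step 2:
  37/18 401/120 29/8 23/6
  51/20 329/100 479/100 109/24
  85/36 62/15 31/6 197/36

Answer: 197/36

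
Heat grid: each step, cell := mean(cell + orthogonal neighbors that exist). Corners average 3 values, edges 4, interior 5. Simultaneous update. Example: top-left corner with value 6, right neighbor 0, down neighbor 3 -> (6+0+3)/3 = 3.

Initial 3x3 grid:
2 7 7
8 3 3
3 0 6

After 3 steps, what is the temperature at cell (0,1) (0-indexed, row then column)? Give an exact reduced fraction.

Answer: 68659/14400

Derivation:
Step 1: cell (0,1) = 19/4
Step 2: cell (0,1) = 1217/240
Step 3: cell (0,1) = 68659/14400
Full grid after step 3:
  10267/2160 68659/14400 5231/1080
  3799/900 4293/1000 61859/14400
  2053/540 13271/3600 2749/720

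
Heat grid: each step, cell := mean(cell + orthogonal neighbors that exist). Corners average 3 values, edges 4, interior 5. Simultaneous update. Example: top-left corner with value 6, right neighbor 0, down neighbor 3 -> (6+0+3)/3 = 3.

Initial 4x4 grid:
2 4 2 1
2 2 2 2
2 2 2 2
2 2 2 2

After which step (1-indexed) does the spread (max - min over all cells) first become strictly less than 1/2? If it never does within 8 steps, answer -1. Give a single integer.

Answer: 3

Derivation:
Step 1: max=8/3, min=5/3, spread=1
Step 2: max=589/240, min=89/48, spread=3/5
Step 3: max=5119/2160, min=13969/7200, spread=9283/21600
  -> spread < 1/2 first at step 3
Step 4: max=148189/64800, min=425563/216000, spread=205201/648000
Step 5: max=4377367/1944000, min=4282303/2160000, spread=5232943/19440000
Step 6: max=129066433/58320000, min=12893701/6480000, spread=3255781/14580000
Step 7: max=3829464679/1749600000, min=15555659/7776000, spread=82360351/437400000
Step 8: max=113752411489/52488000000, min=781141483/388800000, spread=2074577821/13122000000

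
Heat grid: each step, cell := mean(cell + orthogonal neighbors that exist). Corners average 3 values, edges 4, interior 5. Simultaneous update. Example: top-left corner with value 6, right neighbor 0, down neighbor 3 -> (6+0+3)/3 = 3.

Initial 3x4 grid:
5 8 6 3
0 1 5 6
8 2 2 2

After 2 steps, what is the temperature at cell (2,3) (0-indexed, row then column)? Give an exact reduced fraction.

Step 1: cell (2,3) = 10/3
Step 2: cell (2,3) = 121/36
Full grid after step 2:
  77/18 541/120 39/8 29/6
  431/120 379/100 389/100 49/12
  121/36 47/15 10/3 121/36

Answer: 121/36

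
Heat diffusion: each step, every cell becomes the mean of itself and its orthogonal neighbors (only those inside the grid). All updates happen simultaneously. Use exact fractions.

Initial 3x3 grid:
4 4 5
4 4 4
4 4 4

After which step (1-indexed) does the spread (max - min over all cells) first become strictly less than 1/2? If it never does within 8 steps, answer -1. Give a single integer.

Step 1: max=13/3, min=4, spread=1/3
  -> spread < 1/2 first at step 1
Step 2: max=77/18, min=4, spread=5/18
Step 3: max=905/216, min=4, spread=41/216
Step 4: max=53971/12960, min=1451/360, spread=347/2592
Step 5: max=3217337/777600, min=14557/3600, spread=2921/31104
Step 6: max=192452539/46656000, min=1753483/432000, spread=24611/373248
Step 7: max=11516162033/2799360000, min=39536741/9720000, spread=207329/4478976
Step 8: max=689876352451/167961600000, min=2112401599/518400000, spread=1746635/53747712

Answer: 1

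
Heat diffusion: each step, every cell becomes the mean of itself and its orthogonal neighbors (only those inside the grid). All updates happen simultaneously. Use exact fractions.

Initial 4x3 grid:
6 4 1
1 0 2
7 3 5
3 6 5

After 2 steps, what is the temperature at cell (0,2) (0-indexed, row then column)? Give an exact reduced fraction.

Step 1: cell (0,2) = 7/3
Step 2: cell (0,2) = 85/36
Full grid after step 2:
  119/36 43/16 85/36
  19/6 289/100 121/48
  62/15 177/50 917/240
  157/36 1147/240 40/9

Answer: 85/36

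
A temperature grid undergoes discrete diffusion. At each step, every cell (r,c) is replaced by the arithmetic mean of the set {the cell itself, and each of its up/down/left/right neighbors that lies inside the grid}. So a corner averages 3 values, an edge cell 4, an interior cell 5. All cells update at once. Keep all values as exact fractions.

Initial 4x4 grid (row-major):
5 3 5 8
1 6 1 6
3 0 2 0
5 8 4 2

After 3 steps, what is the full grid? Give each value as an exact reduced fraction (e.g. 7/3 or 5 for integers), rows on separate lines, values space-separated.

Answer: 611/180 191/48 14653/3600 1981/432
847/240 319/100 22727/6000 26021/7200
11977/3600 21299/6000 2873/1000 7519/2400
8693/2160 25169/7200 7939/2400 979/360

Derivation:
After step 1:
  3 19/4 17/4 19/3
  15/4 11/5 4 15/4
  9/4 19/5 7/5 5/2
  16/3 17/4 4 2
After step 2:
  23/6 71/20 29/6 43/9
  14/5 37/10 78/25 199/48
  227/60 139/50 157/50 193/80
  71/18 1043/240 233/80 17/6
After step 3:
  611/180 191/48 14653/3600 1981/432
  847/240 319/100 22727/6000 26021/7200
  11977/3600 21299/6000 2873/1000 7519/2400
  8693/2160 25169/7200 7939/2400 979/360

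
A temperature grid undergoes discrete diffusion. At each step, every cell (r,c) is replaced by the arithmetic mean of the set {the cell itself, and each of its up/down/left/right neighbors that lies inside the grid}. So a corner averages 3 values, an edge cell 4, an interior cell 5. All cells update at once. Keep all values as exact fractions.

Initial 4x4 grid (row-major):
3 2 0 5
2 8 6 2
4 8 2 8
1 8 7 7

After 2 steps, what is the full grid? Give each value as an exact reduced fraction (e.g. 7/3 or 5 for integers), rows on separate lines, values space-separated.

Answer: 59/18 421/120 373/120 65/18
233/60 223/50 47/10 239/60
55/12 543/100 531/100 353/60
169/36 67/12 383/60 217/36

Derivation:
After step 1:
  7/3 13/4 13/4 7/3
  17/4 26/5 18/5 21/4
  15/4 6 31/5 19/4
  13/3 6 6 22/3
After step 2:
  59/18 421/120 373/120 65/18
  233/60 223/50 47/10 239/60
  55/12 543/100 531/100 353/60
  169/36 67/12 383/60 217/36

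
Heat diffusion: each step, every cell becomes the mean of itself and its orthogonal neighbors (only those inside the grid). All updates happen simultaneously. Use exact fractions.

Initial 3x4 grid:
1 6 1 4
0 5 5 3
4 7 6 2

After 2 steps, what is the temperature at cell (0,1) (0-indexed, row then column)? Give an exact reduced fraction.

Answer: 851/240

Derivation:
Step 1: cell (0,1) = 13/4
Step 2: cell (0,1) = 851/240
Full grid after step 2:
  97/36 851/240 167/48 61/18
  131/40 397/100 211/50 83/24
  35/9 563/120 109/24 73/18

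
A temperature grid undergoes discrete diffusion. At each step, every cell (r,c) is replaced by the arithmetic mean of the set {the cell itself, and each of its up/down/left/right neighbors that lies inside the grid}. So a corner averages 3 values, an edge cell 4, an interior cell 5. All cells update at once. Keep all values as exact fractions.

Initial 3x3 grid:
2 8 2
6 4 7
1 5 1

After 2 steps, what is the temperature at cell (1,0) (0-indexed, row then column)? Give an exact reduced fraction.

Answer: 223/48

Derivation:
Step 1: cell (1,0) = 13/4
Step 2: cell (1,0) = 223/48
Full grid after step 2:
  151/36 21/4 79/18
  223/48 39/10 39/8
  10/3 205/48 127/36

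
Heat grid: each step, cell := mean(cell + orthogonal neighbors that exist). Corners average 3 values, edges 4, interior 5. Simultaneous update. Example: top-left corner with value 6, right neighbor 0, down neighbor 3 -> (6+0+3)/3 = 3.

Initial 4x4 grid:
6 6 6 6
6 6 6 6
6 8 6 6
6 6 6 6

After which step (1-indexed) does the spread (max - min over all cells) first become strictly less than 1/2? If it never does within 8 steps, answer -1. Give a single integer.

Step 1: max=13/2, min=6, spread=1/2
Step 2: max=161/25, min=6, spread=11/25
  -> spread < 1/2 first at step 2
Step 3: max=7567/1200, min=6, spread=367/1200
Step 4: max=33971/5400, min=1813/300, spread=1337/5400
Step 5: max=1013669/162000, min=54469/9000, spread=33227/162000
Step 6: max=30374327/4860000, min=328049/54000, spread=849917/4860000
Step 7: max=908514347/145800000, min=4928533/810000, spread=21378407/145800000
Step 8: max=27210462371/4374000000, min=1481688343/243000000, spread=540072197/4374000000

Answer: 2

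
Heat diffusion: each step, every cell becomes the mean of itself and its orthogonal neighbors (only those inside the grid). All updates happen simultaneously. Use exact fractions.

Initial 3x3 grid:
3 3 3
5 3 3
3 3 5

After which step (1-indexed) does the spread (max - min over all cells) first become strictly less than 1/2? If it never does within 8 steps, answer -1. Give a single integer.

Answer: 2

Derivation:
Step 1: max=11/3, min=3, spread=2/3
Step 2: max=427/120, min=19/6, spread=47/120
  -> spread < 1/2 first at step 2
Step 3: max=1921/540, min=131/40, spread=61/216
Step 4: max=113837/32400, min=71633/21600, spread=511/2592
Step 5: max=6791089/1944000, min=4347851/1296000, spread=4309/31104
Step 6: max=404903633/116640000, min=87458099/25920000, spread=36295/373248
Step 7: max=24204243901/6998400000, min=15817649059/4665600000, spread=305773/4478976
Step 8: max=1447809511397/419904000000, min=951789929473/279936000000, spread=2575951/53747712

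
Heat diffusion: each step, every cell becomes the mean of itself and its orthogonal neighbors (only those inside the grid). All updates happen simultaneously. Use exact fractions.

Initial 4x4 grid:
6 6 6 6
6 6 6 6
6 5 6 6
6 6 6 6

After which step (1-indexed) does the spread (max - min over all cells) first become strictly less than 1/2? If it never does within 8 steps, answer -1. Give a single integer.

Step 1: max=6, min=23/4, spread=1/4
  -> spread < 1/2 first at step 1
Step 2: max=6, min=289/50, spread=11/50
Step 3: max=6, min=14033/2400, spread=367/2400
Step 4: max=3587/600, min=63229/10800, spread=1337/10800
Step 5: max=107531/18000, min=1902331/324000, spread=33227/324000
Step 6: max=643951/108000, min=57105673/9720000, spread=849917/9720000
Step 7: max=9651467/1620000, min=1715885653/291600000, spread=21378407/291600000
Step 8: max=2892311657/486000000, min=51521537629/8748000000, spread=540072197/8748000000

Answer: 1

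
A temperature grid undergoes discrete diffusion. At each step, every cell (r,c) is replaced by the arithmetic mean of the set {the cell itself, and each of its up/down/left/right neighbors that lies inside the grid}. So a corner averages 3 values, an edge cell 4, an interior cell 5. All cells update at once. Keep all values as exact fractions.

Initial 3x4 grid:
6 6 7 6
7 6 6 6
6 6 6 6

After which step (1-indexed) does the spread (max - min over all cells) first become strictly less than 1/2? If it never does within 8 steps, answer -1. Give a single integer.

Answer: 1

Derivation:
Step 1: max=19/3, min=6, spread=1/3
  -> spread < 1/2 first at step 1
Step 2: max=1507/240, min=6, spread=67/240
Step 3: max=13547/2160, min=1091/180, spread=91/432
Step 4: max=809923/129600, min=32857/5400, spread=4271/25920
Step 5: max=48484997/7776000, min=73289/12000, spread=39749/311040
Step 6: max=2903258023/466560000, min=14876419/2430000, spread=1879423/18662400
Step 7: max=173919511157/27993600000, min=3577079959/583200000, spread=3551477/44789760
Step 8: max=10422051076063/1679616000000, min=17910151213/2916000000, spread=846431819/13436928000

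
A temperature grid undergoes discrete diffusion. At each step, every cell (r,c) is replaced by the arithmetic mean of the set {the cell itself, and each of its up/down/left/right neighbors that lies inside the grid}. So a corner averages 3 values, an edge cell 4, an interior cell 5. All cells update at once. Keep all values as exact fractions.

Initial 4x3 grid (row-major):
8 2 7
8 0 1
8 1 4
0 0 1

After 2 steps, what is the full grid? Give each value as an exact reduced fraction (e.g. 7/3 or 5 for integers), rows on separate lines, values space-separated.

Answer: 65/12 959/240 127/36
373/80 73/20 629/240
931/240 23/10 541/240
89/36 223/120 47/36

Derivation:
After step 1:
  6 17/4 10/3
  6 12/5 3
  17/4 13/5 7/4
  8/3 1/2 5/3
After step 2:
  65/12 959/240 127/36
  373/80 73/20 629/240
  931/240 23/10 541/240
  89/36 223/120 47/36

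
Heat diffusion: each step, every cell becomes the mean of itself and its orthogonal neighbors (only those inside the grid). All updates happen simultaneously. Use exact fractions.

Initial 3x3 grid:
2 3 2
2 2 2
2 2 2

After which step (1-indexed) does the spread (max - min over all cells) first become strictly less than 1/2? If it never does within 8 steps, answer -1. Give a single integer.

Answer: 1

Derivation:
Step 1: max=7/3, min=2, spread=1/3
  -> spread < 1/2 first at step 1
Step 2: max=547/240, min=2, spread=67/240
Step 3: max=4757/2160, min=407/200, spread=1807/10800
Step 4: max=1885963/864000, min=11161/5400, spread=33401/288000
Step 5: max=16781933/7776000, min=1123391/540000, spread=3025513/38880000
Step 6: max=6685726867/3110400000, min=60355949/28800000, spread=53531/995328
Step 7: max=399280925849/186624000000, min=16343116051/7776000000, spread=450953/11943936
Step 8: max=23903783560603/11197440000000, min=1967248610519/933120000000, spread=3799043/143327232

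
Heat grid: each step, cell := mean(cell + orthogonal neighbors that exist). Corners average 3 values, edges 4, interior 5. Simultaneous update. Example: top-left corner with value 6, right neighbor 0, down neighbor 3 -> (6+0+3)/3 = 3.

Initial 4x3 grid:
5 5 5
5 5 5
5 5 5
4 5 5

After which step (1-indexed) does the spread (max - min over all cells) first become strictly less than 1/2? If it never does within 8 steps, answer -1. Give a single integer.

Step 1: max=5, min=14/3, spread=1/3
  -> spread < 1/2 first at step 1
Step 2: max=5, min=85/18, spread=5/18
Step 3: max=5, min=1039/216, spread=41/216
Step 4: max=5, min=125383/25920, spread=4217/25920
Step 5: max=35921/7200, min=7566851/1555200, spread=38417/311040
Step 6: max=717403/144000, min=455359789/93312000, spread=1903471/18662400
Step 7: max=21484241/4320000, min=27392610911/5598720000, spread=18038617/223948800
Step 8: max=1931073241/388800000, min=1646347817149/335923200000, spread=883978523/13436928000

Answer: 1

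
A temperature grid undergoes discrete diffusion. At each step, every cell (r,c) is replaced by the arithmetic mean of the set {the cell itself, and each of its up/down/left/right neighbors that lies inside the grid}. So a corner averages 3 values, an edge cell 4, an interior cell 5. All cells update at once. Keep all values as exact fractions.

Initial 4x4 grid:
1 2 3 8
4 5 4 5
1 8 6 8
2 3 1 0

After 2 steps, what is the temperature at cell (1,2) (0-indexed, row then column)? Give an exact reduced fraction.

Answer: 251/50

Derivation:
Step 1: cell (1,2) = 23/5
Step 2: cell (1,2) = 251/50
Full grid after step 2:
  47/18 209/60 127/30 95/18
  403/120 193/50 251/50 157/30
  131/40 437/100 437/100 97/20
  37/12 63/20 18/5 41/12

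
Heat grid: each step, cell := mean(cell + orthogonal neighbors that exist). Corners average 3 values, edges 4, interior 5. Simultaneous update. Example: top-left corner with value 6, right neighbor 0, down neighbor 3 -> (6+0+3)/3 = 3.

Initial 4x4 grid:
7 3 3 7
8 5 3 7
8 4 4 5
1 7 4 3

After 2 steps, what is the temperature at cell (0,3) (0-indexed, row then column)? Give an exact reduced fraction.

Answer: 91/18

Derivation:
Step 1: cell (0,3) = 17/3
Step 2: cell (0,3) = 91/18
Full grid after step 2:
  35/6 191/40 557/120 91/18
  457/80 261/50 9/2 1219/240
  1391/240 469/100 93/20 73/16
  175/36 583/120 33/8 53/12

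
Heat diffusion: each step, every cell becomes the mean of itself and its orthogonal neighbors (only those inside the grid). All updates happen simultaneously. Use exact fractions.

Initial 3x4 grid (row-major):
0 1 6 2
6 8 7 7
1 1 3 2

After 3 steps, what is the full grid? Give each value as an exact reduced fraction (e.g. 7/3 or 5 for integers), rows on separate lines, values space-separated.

After step 1:
  7/3 15/4 4 5
  15/4 23/5 31/5 9/2
  8/3 13/4 13/4 4
After step 2:
  59/18 881/240 379/80 9/2
  267/80 431/100 451/100 197/40
  29/9 413/120 167/40 47/12
After step 3:
  3703/1080 28793/7200 10451/2400 1133/240
  5659/1600 1927/500 9063/2000 10711/2400
  7201/2160 6817/1800 4813/1200 781/180

Answer: 3703/1080 28793/7200 10451/2400 1133/240
5659/1600 1927/500 9063/2000 10711/2400
7201/2160 6817/1800 4813/1200 781/180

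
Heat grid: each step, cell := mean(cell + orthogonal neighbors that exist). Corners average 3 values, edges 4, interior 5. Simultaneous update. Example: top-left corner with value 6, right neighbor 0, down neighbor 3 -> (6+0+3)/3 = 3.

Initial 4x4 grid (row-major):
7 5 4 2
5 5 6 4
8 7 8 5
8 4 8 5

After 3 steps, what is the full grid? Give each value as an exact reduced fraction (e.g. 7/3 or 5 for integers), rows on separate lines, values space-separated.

After step 1:
  17/3 21/4 17/4 10/3
  25/4 28/5 27/5 17/4
  7 32/5 34/5 11/2
  20/3 27/4 25/4 6
After step 2:
  103/18 623/120 547/120 71/18
  1471/240 289/50 263/50 1109/240
  1579/240 651/100 607/100 451/80
  245/36 391/60 129/20 71/12
After step 3:
  12271/2160 19127/3600 17059/3600 9449/2160
  43579/7200 6929/1200 31547/6000 35033/7200
  46843/7200 37747/6000 11971/2000 4449/800
  14329/2160 11827/1800 3743/600 4321/720

Answer: 12271/2160 19127/3600 17059/3600 9449/2160
43579/7200 6929/1200 31547/6000 35033/7200
46843/7200 37747/6000 11971/2000 4449/800
14329/2160 11827/1800 3743/600 4321/720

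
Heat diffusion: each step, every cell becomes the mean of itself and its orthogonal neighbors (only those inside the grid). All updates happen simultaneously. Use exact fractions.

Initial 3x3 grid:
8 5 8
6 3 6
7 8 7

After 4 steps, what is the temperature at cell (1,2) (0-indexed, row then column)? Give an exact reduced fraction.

Step 1: cell (1,2) = 6
Step 2: cell (1,2) = 187/30
Step 3: cell (1,2) = 11129/1800
Step 4: cell (1,2) = 671863/108000
Full grid after step 4:
  198553/32400 662363/108000 198553/32400
  671863/108000 2227673/360000 671863/108000
  271729/43200 606031/96000 271729/43200

Answer: 671863/108000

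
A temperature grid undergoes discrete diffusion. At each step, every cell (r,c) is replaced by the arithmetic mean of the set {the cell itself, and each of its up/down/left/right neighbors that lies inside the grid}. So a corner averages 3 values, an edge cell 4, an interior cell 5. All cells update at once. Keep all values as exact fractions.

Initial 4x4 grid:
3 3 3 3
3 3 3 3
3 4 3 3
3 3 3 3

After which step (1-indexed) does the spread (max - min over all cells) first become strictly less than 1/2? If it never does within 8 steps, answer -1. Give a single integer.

Step 1: max=13/4, min=3, spread=1/4
  -> spread < 1/2 first at step 1
Step 2: max=161/50, min=3, spread=11/50
Step 3: max=7567/2400, min=3, spread=367/2400
Step 4: max=33971/10800, min=1813/600, spread=1337/10800
Step 5: max=1013669/324000, min=54469/18000, spread=33227/324000
Step 6: max=30374327/9720000, min=328049/108000, spread=849917/9720000
Step 7: max=908514347/291600000, min=4928533/1620000, spread=21378407/291600000
Step 8: max=27210462371/8748000000, min=1481688343/486000000, spread=540072197/8748000000

Answer: 1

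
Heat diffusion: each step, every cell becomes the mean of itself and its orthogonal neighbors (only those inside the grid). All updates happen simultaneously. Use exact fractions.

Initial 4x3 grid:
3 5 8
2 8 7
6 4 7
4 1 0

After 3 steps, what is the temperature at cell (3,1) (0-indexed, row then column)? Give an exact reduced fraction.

Answer: 50833/14400

Derivation:
Step 1: cell (3,1) = 9/4
Step 2: cell (3,1) = 827/240
Step 3: cell (3,1) = 50833/14400
Full grid after step 3:
  10307/2160 3367/600 1619/270
  34469/7200 10219/2000 21047/3600
  29269/7200 6833/1500 2059/450
  502/135 50833/14400 8317/2160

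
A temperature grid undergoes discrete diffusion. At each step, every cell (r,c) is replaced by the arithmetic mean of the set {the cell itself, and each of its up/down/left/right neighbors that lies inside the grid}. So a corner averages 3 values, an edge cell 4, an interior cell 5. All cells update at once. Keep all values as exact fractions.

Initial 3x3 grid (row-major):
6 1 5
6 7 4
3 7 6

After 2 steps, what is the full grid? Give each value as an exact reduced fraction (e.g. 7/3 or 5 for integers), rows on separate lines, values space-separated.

After step 1:
  13/3 19/4 10/3
  11/2 5 11/2
  16/3 23/4 17/3
After step 2:
  175/36 209/48 163/36
  121/24 53/10 39/8
  199/36 87/16 203/36

Answer: 175/36 209/48 163/36
121/24 53/10 39/8
199/36 87/16 203/36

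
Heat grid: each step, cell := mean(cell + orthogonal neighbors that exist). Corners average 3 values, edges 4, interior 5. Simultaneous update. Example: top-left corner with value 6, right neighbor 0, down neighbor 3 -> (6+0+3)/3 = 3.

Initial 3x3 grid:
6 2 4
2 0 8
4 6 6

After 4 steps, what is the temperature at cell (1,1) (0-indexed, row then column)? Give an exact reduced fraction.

Step 1: cell (1,1) = 18/5
Step 2: cell (1,1) = 181/50
Step 3: cell (1,1) = 12107/3000
Step 4: cell (1,1) = 710629/180000
Full grid after step 4:
  56669/16200 274457/72000 263401/64800
  800621/216000 710629/180000 1884367/432000
  41771/10800 458873/108000 290551/64800

Answer: 710629/180000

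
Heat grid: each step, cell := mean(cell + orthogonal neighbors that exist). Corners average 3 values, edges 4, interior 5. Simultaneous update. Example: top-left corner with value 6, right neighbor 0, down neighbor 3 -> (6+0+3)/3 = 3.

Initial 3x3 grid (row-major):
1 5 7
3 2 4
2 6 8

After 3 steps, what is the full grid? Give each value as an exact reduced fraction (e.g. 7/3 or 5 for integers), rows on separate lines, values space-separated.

After step 1:
  3 15/4 16/3
  2 4 21/4
  11/3 9/2 6
After step 2:
  35/12 193/48 43/9
  19/6 39/10 247/48
  61/18 109/24 21/4
After step 3:
  485/144 11243/2880 251/54
  2407/720 831/200 13733/2880
  799/216 6149/1440 239/48

Answer: 485/144 11243/2880 251/54
2407/720 831/200 13733/2880
799/216 6149/1440 239/48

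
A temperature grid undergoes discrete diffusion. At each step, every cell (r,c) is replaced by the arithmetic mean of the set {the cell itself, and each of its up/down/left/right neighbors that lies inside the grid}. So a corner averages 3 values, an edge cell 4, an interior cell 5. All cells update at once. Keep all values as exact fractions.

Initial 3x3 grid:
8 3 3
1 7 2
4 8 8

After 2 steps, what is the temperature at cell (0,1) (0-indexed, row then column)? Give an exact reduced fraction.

Answer: 967/240

Derivation:
Step 1: cell (0,1) = 21/4
Step 2: cell (0,1) = 967/240
Full grid after step 2:
  19/4 967/240 155/36
  263/60 131/25 67/15
  193/36 1277/240 71/12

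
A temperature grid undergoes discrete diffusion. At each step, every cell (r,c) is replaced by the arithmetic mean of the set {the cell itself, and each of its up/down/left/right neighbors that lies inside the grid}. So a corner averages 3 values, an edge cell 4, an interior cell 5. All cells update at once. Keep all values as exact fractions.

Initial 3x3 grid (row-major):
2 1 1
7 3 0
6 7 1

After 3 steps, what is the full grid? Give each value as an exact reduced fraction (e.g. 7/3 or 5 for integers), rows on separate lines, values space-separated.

Answer: 7241/2160 11789/4800 1009/540
9557/2400 19529/6000 32617/14400
10051/2160 54817/14400 3263/1080

Derivation:
After step 1:
  10/3 7/4 2/3
  9/2 18/5 5/4
  20/3 17/4 8/3
After step 2:
  115/36 187/80 11/9
  181/40 307/100 491/240
  185/36 1031/240 49/18
After step 3:
  7241/2160 11789/4800 1009/540
  9557/2400 19529/6000 32617/14400
  10051/2160 54817/14400 3263/1080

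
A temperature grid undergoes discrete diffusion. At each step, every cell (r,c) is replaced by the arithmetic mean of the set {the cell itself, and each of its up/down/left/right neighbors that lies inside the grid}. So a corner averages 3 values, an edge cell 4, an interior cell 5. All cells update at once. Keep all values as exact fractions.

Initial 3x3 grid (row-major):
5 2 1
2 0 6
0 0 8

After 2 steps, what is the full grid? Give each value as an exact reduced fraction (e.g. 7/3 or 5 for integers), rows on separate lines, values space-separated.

Answer: 9/4 5/2 35/12
89/48 23/10 161/48
53/36 7/3 125/36

Derivation:
After step 1:
  3 2 3
  7/4 2 15/4
  2/3 2 14/3
After step 2:
  9/4 5/2 35/12
  89/48 23/10 161/48
  53/36 7/3 125/36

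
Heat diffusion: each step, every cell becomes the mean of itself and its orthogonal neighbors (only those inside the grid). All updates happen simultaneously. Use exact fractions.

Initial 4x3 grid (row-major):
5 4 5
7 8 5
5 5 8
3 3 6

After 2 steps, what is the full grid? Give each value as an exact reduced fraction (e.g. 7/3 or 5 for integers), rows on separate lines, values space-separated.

After step 1:
  16/3 11/2 14/3
  25/4 29/5 13/2
  5 29/5 6
  11/3 17/4 17/3
After step 2:
  205/36 213/40 50/9
  1343/240 597/100 689/120
  1243/240 537/100 719/120
  155/36 1163/240 191/36

Answer: 205/36 213/40 50/9
1343/240 597/100 689/120
1243/240 537/100 719/120
155/36 1163/240 191/36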